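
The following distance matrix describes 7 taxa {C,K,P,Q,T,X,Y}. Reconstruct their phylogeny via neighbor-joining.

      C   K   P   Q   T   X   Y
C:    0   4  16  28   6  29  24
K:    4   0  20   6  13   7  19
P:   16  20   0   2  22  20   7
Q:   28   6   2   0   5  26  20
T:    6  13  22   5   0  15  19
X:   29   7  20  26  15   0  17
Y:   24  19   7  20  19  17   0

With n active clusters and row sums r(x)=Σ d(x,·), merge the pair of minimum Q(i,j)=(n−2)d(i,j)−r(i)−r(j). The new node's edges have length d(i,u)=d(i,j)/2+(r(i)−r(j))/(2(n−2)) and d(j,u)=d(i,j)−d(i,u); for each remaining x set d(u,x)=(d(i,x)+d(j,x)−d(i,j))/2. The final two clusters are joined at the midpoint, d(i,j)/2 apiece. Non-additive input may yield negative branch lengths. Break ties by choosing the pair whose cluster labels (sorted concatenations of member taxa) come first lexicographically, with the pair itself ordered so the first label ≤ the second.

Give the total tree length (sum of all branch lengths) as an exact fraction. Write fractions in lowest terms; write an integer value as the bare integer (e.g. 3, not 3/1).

651/16

iteration 1: select P,Q (d=2, Q=-164); attach at lengths (1, 1); label the merged cluster PQ
  updated: d(C,PQ)=21, d(K,PQ)=12, d(PQ,T)=25/2, d(PQ,X)=22, d(PQ,Y)=25/2
iteration 2: select C,T (d=6, Q=-251/2); attach at lengths (85/16, 11/16); label the merged cluster CT
  updated: d(CT,K)=11/2, d(CT,PQ)=55/4, d(CT,X)=19, d(CT,Y)=37/2
iteration 3: select PQ,Y (d=25/2, Q=-359/4); attach at lengths (41/8, 59/8); label the merged cluster PQY
  updated: d(CT,PQY)=79/8, d(K,PQY)=37/4, d(PQY,X)=53/4
iteration 4: select CT,PQY (d=79/8, Q=-47); attach at lengths (87/16, 71/16); label the merged cluster CPQTY
  updated: d(CPQTY,K)=39/16, d(CPQTY,X)=179/16
iteration 5: select CPQTY,K (d=39/16, Q=-165/8); attach at lengths (53/16, -7/8); label the merged cluster CKPQTY
  updated: d(CKPQTY,X)=63/8
iteration 6: select CKPQTY,X (d=63/8); attach at lengths (63/16, 63/16); label the merged cluster CKPQTXY
final tree: ((((C:85/16,T:11/16):87/16,((P:1,Q:1):41/8,Y:59/8):71/16):53/16,K:-7/8):63/16,X:63/16)
total length: 651/16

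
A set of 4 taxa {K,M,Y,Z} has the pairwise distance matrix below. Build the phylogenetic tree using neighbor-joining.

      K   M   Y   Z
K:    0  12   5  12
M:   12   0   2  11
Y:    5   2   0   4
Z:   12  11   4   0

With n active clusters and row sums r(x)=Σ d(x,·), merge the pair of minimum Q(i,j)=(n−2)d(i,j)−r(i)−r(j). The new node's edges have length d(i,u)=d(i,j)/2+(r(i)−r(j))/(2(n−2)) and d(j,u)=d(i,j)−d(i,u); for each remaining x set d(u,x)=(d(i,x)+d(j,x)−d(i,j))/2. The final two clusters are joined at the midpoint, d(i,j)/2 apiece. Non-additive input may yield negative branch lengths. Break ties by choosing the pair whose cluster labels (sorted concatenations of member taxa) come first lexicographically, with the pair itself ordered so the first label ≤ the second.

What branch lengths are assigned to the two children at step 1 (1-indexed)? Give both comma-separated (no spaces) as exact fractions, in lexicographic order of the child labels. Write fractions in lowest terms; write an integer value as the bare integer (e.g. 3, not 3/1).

step 1: merge (K,Z) at d=12, Q=-32; branch lengths K→13/2, Z→11/2; new cluster KZ
  updated: d(KZ,M)=11/2, d(KZ,Y)=-3/2
step 2: merge (KZ,M) at d=11/2, Q=-6; branch lengths KZ→1, M→9/2; new cluster KMZ
  updated: d(KMZ,Y)=-5/2
step 3: merge (KMZ,Y) at d=-5/2; branch lengths KMZ→-5/4, Y→-5/4; new cluster KMYZ
final tree: (((K:13/2,Z:11/2):1,M:9/2):-5/4,Y:-5/4)
total length: 15

13/2,11/2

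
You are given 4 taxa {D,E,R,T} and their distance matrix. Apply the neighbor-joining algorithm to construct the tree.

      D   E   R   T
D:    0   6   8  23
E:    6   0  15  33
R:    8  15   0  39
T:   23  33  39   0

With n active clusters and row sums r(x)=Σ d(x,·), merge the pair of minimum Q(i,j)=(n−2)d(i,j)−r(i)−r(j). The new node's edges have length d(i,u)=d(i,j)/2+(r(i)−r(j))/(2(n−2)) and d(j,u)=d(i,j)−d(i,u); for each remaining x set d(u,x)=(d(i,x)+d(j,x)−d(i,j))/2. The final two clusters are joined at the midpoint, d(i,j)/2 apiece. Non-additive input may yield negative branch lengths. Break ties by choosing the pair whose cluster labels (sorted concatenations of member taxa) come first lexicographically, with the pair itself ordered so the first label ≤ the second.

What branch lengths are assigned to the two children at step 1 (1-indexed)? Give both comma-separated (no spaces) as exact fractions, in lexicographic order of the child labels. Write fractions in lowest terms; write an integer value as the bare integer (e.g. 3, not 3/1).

1. join D+T (d=23, Q=-86) ⇒ DT; edges |D|=-3, |T|=26
  updated: d(DT,E)=8, d(DT,R)=12
2. join DT+E (d=8, Q=-35) ⇒ DET; edges |DT|=5/2, |E|=11/2
  updated: d(DET,R)=19/2
3. join DET+R (d=19/2) ⇒ DERT; edges |DET|=19/4, |R|=19/4
final tree: (((D:-3,T:26):5/2,E:11/2):19/4,R:19/4)
total length: 81/2

-3,26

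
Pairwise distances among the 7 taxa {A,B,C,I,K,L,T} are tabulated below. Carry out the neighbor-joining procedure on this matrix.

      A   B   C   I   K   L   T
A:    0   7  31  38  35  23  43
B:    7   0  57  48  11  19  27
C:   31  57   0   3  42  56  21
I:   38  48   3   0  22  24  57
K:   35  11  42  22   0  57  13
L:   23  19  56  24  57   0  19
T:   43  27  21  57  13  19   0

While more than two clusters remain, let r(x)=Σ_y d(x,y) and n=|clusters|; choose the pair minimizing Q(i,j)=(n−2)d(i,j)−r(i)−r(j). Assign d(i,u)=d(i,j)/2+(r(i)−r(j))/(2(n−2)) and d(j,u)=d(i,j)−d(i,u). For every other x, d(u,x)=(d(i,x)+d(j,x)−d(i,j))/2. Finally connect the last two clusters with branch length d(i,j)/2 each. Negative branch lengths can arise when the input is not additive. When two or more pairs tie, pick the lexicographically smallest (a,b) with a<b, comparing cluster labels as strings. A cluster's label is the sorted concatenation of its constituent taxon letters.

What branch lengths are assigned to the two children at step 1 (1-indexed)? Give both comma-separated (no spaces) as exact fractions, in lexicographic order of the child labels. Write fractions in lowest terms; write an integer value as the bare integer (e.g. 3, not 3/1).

1. join C+I (d=3, Q=-387) ⇒ CI; edges |C|=33/10, |I|=-3/10
  updated: d(A,CI)=33, d(B,CI)=51, d(CI,K)=61/2, d(CI,L)=77/2, d(CI,T)=75/2
2. join K+T (d=13, Q=-234) ⇒ KT; edges |K|=59/8, |T|=45/8
  updated: d(A,KT)=65/2, d(B,KT)=25/2, d(CI,KT)=55/2, d(KT,L)=63/2
3. join CI+KT (d=55/2, Q=-343/2) ⇒ CIKT; edges |CI|=257/12, |KT|=73/12
  updated: d(A,CIKT)=19, d(B,CIKT)=18, d(CIKT,L)=85/4
4. join A+B (d=7, Q=-79) ⇒ AB; edges |A|=19/4, |B|=9/4
  updated: d(AB,CIKT)=15, d(AB,L)=35/2
5. join AB+CIKT (d=15, Q=-215/4) ⇒ ABCIKT; edges |AB|=45/8, |CIKT|=75/8
  updated: d(ABCIKT,L)=95/8
6. join ABCIKT+L (d=95/8) ⇒ ABCIKLT; edges |ABCIKT|=95/16, |L|=95/16
final tree: (((A:19/4,B:9/4):45/8,((C:33/10,I:-3/10):257/12,(K:59/8,T:45/8):73/12):75/8):95/16,L:95/16)
total length: 619/8

33/10,-3/10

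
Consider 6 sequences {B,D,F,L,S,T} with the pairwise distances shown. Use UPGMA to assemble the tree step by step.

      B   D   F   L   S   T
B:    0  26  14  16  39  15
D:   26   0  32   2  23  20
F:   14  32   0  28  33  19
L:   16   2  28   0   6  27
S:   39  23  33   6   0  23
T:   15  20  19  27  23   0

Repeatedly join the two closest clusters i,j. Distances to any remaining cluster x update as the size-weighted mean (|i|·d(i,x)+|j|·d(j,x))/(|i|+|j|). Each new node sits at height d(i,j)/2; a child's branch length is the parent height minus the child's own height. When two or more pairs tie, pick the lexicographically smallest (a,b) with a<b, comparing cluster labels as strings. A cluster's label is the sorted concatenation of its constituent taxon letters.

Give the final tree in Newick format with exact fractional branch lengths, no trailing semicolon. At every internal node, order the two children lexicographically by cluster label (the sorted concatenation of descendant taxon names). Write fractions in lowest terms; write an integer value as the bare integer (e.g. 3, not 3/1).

(((B:7,F:7):3/2,T:17/2):91/18,((D:1,L:1):25/4,S:29/4):227/36)

step 1: merge (D,L) at d=2; branch lengths D→1, L→1; new cluster DL
  updated: d(B,DL)=21, d(DL,F)=30, d(DL,S)=29/2, d(DL,T)=47/2
step 2: merge (B,F) at d=14; branch lengths B→7, F→7; new cluster BF
  updated: d(BF,DL)=51/2, d(BF,S)=36, d(BF,T)=17
step 3: merge (DL,S) at d=29/2; branch lengths DL→25/4, S→29/4; new cluster DLS
  updated: d(BF,DLS)=29, d(DLS,T)=70/3
step 4: merge (BF,T) at d=17; branch lengths BF→3/2, T→17/2; new cluster BFT
  updated: d(BFT,DLS)=244/9
step 5: merge (BFT,DLS) at d=244/9; branch lengths BFT→91/18, DLS→227/36; new cluster BDFLST
final tree: (((B:7,F:7):3/2,T:17/2):91/18,((D:1,L:1):25/4,S:29/4):227/36)
total length: 1831/36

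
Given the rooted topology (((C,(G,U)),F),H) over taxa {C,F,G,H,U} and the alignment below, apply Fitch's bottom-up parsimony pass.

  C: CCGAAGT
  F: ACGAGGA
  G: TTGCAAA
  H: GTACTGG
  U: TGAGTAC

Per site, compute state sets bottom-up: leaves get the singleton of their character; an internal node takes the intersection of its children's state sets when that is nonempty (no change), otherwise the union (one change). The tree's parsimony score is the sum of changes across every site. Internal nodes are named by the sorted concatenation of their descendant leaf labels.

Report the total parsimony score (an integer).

18

[col 0] GU: children G:{T}, U:{T} ∩→ {T}; cost 0
[col 0] CGU: children C:{C}, GU:{T} ∪→ {C,T}; cost 1
[col 0] CFGU: children CGU:{C,T}, F:{A} ∪→ {A,C,T}; cost 1
[col 0] CFGHU: children CFGU:{A,C,T}, H:{G} ∪→ {A,C,G,T}; cost 1
[col 1] GU: children G:{T}, U:{G} ∪→ {G,T}; cost 1
[col 1] CGU: children C:{C}, GU:{G,T} ∪→ {C,G,T}; cost 1
[col 1] CFGU: children CGU:{C,G,T}, F:{C} ∩→ {C}; cost 0
[col 1] CFGHU: children CFGU:{C}, H:{T} ∪→ {C,T}; cost 1
[col 2] GU: children G:{G}, U:{A} ∪→ {A,G}; cost 1
[col 2] CGU: children C:{G}, GU:{A,G} ∩→ {G}; cost 0
[col 2] CFGU: children CGU:{G}, F:{G} ∩→ {G}; cost 0
[col 2] CFGHU: children CFGU:{G}, H:{A} ∪→ {A,G}; cost 1
[col 3] GU: children G:{C}, U:{G} ∪→ {C,G}; cost 1
[col 3] CGU: children C:{A}, GU:{C,G} ∪→ {A,C,G}; cost 1
[col 3] CFGU: children CGU:{A,C,G}, F:{A} ∩→ {A}; cost 0
[col 3] CFGHU: children CFGU:{A}, H:{C} ∪→ {A,C}; cost 1
[col 4] GU: children G:{A}, U:{T} ∪→ {A,T}; cost 1
[col 4] CGU: children C:{A}, GU:{A,T} ∩→ {A}; cost 0
[col 4] CFGU: children CGU:{A}, F:{G} ∪→ {A,G}; cost 1
[col 4] CFGHU: children CFGU:{A,G}, H:{T} ∪→ {A,G,T}; cost 1
[col 5] GU: children G:{A}, U:{A} ∩→ {A}; cost 0
[col 5] CGU: children C:{G}, GU:{A} ∪→ {A,G}; cost 1
[col 5] CFGU: children CGU:{A,G}, F:{G} ∩→ {G}; cost 0
[col 5] CFGHU: children CFGU:{G}, H:{G} ∩→ {G}; cost 0
[col 6] GU: children G:{A}, U:{C} ∪→ {A,C}; cost 1
[col 6] CGU: children C:{T}, GU:{A,C} ∪→ {A,C,T}; cost 1
[col 6] CFGU: children CGU:{A,C,T}, F:{A} ∩→ {A}; cost 0
[col 6] CFGHU: children CFGU:{A}, H:{G} ∪→ {A,G}; cost 1
per-site changes: [3, 3, 2, 3, 3, 1, 3]; total = 18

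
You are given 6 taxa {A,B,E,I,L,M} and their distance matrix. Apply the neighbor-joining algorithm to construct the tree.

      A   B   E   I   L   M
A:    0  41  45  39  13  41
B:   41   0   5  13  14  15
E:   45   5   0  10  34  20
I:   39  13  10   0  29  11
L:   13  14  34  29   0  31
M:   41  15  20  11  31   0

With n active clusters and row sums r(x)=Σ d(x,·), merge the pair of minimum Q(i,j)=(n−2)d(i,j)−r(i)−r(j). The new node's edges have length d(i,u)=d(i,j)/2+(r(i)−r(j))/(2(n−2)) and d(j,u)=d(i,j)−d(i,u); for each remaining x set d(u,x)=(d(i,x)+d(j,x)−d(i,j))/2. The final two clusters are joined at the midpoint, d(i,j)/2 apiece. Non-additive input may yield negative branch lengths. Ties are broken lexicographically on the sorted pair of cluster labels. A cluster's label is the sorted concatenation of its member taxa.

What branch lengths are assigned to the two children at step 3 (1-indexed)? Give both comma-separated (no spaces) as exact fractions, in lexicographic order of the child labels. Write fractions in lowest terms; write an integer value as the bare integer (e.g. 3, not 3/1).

iteration 1: select A,L (d=13, Q=-248); attach at lengths (55/4, -3/4); label the merged cluster AL
  updated: d(AL,B)=21, d(AL,E)=33, d(AL,I)=55/2, d(AL,M)=59/2
iteration 2: select B,E (d=5, Q=-107); attach at lengths (1/6, 29/6); label the merged cluster BE
  updated: d(AL,BE)=49/2, d(BE,I)=9, d(BE,M)=15
iteration 3: select AL,BE (d=49/2, Q=-81); attach at lengths (41/2, 4); label the merged cluster ABEL
  updated: d(ABEL,I)=6, d(ABEL,M)=10
iteration 4: select ABEL,I (d=6, Q=-27); attach at lengths (5/2, 7/2); label the merged cluster ABEIL
  updated: d(ABEIL,M)=15/2
iteration 5: select ABEIL,M (d=15/2); attach at lengths (15/4, 15/4); label the merged cluster ABEILM
final tree: ((((A:55/4,L:-3/4):41/2,(B:1/6,E:29/6):4):5/2,I:7/2):15/4,M:15/4)
total length: 56

41/2,4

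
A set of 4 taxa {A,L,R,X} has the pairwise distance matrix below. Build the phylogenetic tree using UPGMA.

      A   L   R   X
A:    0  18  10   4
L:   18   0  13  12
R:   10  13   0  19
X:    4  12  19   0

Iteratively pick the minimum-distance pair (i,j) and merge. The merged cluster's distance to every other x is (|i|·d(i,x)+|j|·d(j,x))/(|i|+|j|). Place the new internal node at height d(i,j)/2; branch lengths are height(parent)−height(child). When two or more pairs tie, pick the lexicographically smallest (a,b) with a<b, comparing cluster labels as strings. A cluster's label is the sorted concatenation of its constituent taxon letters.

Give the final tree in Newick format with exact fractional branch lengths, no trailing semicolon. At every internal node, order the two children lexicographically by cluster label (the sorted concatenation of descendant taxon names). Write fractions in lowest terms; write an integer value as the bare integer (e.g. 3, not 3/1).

1. join A+X (d=4) ⇒ AX; edges |A|=2, |X|=2
  updated: d(AX,L)=15, d(AX,R)=29/2
2. join L+R (d=13) ⇒ LR; edges |L|=13/2, |R|=13/2
  updated: d(AX,LR)=59/4
3. join AX+LR (d=59/4) ⇒ ALRX; edges |AX|=43/8, |LR|=7/8
final tree: ((A:2,X:2):43/8,(L:13/2,R:13/2):7/8)
total length: 93/4

((A:2,X:2):43/8,(L:13/2,R:13/2):7/8)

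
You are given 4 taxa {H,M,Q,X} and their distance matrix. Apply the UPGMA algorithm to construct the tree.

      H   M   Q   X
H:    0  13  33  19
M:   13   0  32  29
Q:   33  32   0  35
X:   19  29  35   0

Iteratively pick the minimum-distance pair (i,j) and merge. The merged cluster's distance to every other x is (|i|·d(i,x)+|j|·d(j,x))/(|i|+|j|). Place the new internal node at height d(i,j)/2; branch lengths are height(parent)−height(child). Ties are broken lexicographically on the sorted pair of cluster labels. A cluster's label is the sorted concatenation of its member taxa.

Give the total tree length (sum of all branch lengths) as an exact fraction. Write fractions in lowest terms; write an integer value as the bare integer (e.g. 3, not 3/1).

step 1: merge (H,M) at d=13; branch lengths H→13/2, M→13/2; new cluster HM
  updated: d(HM,Q)=65/2, d(HM,X)=24
step 2: merge (HM,X) at d=24; branch lengths HM→11/2, X→12; new cluster HMX
  updated: d(HMX,Q)=100/3
step 3: merge (HMX,Q) at d=100/3; branch lengths HMX→14/3, Q→50/3; new cluster HMQX
final tree: (((H:13/2,M:13/2):11/2,X:12):14/3,Q:50/3)
total length: 311/6

311/6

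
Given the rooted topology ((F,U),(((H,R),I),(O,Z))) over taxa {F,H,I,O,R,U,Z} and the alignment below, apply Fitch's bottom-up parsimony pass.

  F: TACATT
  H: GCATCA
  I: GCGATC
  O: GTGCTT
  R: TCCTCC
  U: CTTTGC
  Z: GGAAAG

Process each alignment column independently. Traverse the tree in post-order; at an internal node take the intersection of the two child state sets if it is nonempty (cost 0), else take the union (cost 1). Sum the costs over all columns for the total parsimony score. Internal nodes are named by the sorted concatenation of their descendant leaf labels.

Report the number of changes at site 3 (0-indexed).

FU@0: {T} ∪ {C} = {C,T} (union, +1)
HR@0: {G} ∪ {T} = {G,T} (union, +1)
HIR@0: {G,T} ∩ {G} = {G} (intersection, +0)
OZ@0: {G} ∩ {G} = {G} (intersection, +0)
HIORZ@0: {G} ∩ {G} = {G} (intersection, +0)
FHIORUZ@0: {C,T} ∪ {G} = {C,G,T} (union, +1)
FU@1: {A} ∪ {T} = {A,T} (union, +1)
HR@1: {C} ∩ {C} = {C} (intersection, +0)
HIR@1: {C} ∩ {C} = {C} (intersection, +0)
OZ@1: {T} ∪ {G} = {G,T} (union, +1)
HIORZ@1: {C} ∪ {G,T} = {C,G,T} (union, +1)
FHIORUZ@1: {A,T} ∩ {C,G,T} = {T} (intersection, +0)
FU@2: {C} ∪ {T} = {C,T} (union, +1)
HR@2: {A} ∪ {C} = {A,C} (union, +1)
HIR@2: {A,C} ∪ {G} = {A,C,G} (union, +1)
OZ@2: {G} ∪ {A} = {A,G} (union, +1)
HIORZ@2: {A,C,G} ∩ {A,G} = {A,G} (intersection, +0)
FHIORUZ@2: {C,T} ∪ {A,G} = {A,C,G,T} (union, +1)
FU@3: {A} ∪ {T} = {A,T} (union, +1)
HR@3: {T} ∩ {T} = {T} (intersection, +0)
HIR@3: {T} ∪ {A} = {A,T} (union, +1)
OZ@3: {C} ∪ {A} = {A,C} (union, +1)
HIORZ@3: {A,T} ∩ {A,C} = {A} (intersection, +0)
FHIORUZ@3: {A,T} ∩ {A} = {A} (intersection, +0)
FU@4: {T} ∪ {G} = {G,T} (union, +1)
HR@4: {C} ∩ {C} = {C} (intersection, +0)
HIR@4: {C} ∪ {T} = {C,T} (union, +1)
OZ@4: {T} ∪ {A} = {A,T} (union, +1)
HIORZ@4: {C,T} ∩ {A,T} = {T} (intersection, +0)
FHIORUZ@4: {G,T} ∩ {T} = {T} (intersection, +0)
FU@5: {T} ∪ {C} = {C,T} (union, +1)
HR@5: {A} ∪ {C} = {A,C} (union, +1)
HIR@5: {A,C} ∩ {C} = {C} (intersection, +0)
OZ@5: {T} ∪ {G} = {G,T} (union, +1)
HIORZ@5: {C} ∪ {G,T} = {C,G,T} (union, +1)
FHIORUZ@5: {C,T} ∩ {C,G,T} = {C,T} (intersection, +0)
per-site changes: [3, 3, 5, 3, 3, 4]; total = 21

3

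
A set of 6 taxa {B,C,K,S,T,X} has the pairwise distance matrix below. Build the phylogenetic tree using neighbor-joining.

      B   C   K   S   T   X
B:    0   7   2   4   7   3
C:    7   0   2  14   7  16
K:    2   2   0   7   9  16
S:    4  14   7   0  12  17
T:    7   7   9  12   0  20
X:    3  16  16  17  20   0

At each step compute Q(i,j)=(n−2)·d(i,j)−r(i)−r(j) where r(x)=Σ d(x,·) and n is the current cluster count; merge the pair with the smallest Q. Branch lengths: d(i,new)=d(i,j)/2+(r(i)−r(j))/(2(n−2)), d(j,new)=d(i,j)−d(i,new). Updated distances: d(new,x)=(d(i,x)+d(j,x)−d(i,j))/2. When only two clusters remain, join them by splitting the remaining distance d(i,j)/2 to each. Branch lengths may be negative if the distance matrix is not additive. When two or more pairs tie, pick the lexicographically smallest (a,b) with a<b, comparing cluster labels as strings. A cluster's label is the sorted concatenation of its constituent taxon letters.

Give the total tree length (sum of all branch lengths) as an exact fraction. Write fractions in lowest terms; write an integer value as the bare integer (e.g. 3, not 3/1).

373/16

iteration 1: select B,X (d=3, Q=-83); attach at lengths (-37/8, 61/8); label the merged cluster BX
  updated: d(BX,C)=10, d(BX,K)=15/2, d(BX,S)=9, d(BX,T)=12
iteration 2: select BX,S (d=9, Q=-107/2); attach at lengths (47/12, 61/12); label the merged cluster BSX
  updated: d(BSX,C)=15/2, d(BSX,K)=11/4, d(BSX,T)=15/2
iteration 3: select BSX,T (d=15/2, Q=-105/4); attach at lengths (37/16, 83/16); label the merged cluster BSTX
  updated: d(BSTX,C)=7/2, d(BSTX,K)=17/8
iteration 4: select BSTX,C (d=7/2, Q=-61/8); attach at lengths (29/16, 27/16); label the merged cluster BCSTX
  updated: d(BCSTX,K)=5/16
iteration 5: select BCSTX,K (d=5/16); attach at lengths (5/32, 5/32); label the merged cluster BCKSTX
final tree: (((((B:-37/8,X:61/8):47/12,S:61/12):37/16,T:83/16):29/16,C:27/16):5/32,K:5/32)
total length: 373/16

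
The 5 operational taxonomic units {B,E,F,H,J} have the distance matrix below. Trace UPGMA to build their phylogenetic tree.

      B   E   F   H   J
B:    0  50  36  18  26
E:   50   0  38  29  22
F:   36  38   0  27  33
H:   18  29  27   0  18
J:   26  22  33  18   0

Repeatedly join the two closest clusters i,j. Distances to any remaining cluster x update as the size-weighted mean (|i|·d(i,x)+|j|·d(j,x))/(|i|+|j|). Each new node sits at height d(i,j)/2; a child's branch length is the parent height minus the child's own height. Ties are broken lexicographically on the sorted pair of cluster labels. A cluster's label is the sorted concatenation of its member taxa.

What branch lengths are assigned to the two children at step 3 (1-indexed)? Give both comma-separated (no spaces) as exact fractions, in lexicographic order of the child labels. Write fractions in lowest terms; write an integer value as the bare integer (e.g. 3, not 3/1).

5,16

1. join B+H (d=18) ⇒ BH; edges |B|=9, |H|=9
  updated: d(BH,E)=79/2, d(BH,F)=63/2, d(BH,J)=22
2. join BH+J (d=22) ⇒ BHJ; edges |BH|=2, |J|=11
  updated: d(BHJ,E)=101/3, d(BHJ,F)=32
3. join BHJ+F (d=32) ⇒ BFHJ; edges |BHJ|=5, |F|=16
  updated: d(BFHJ,E)=139/4
4. join BFHJ+E (d=139/4) ⇒ BEFHJ; edges |BFHJ|=11/8, |E|=139/8
final tree: ((((B:9,H:9):2,J:11):5,F:16):11/8,E:139/8)
total length: 283/4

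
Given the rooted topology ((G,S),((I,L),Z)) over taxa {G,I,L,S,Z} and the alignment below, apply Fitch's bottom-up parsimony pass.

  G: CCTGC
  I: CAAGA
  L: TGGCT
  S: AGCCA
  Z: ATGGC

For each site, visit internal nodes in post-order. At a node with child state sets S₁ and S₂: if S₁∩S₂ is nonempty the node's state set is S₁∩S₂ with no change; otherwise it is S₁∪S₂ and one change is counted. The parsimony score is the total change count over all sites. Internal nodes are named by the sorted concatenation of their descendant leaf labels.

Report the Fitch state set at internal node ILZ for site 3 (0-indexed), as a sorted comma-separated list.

G

site 0, node GS: G={C} ∪ S={A} → {A,C} (+1)
site 0, node IL: I={C} ∪ L={T} → {C,T} (+1)
site 0, node ILZ: IL={C,T} ∪ Z={A} → {A,C,T} (+1)
site 0, node GILSZ: GS={A,C} ∩ ILZ={A,C,T} → {A,C} (+0)
site 1, node GS: G={C} ∪ S={G} → {C,G} (+1)
site 1, node IL: I={A} ∪ L={G} → {A,G} (+1)
site 1, node ILZ: IL={A,G} ∪ Z={T} → {A,G,T} (+1)
site 1, node GILSZ: GS={C,G} ∩ ILZ={A,G,T} → {G} (+0)
site 2, node GS: G={T} ∪ S={C} → {C,T} (+1)
site 2, node IL: I={A} ∪ L={G} → {A,G} (+1)
site 2, node ILZ: IL={A,G} ∩ Z={G} → {G} (+0)
site 2, node GILSZ: GS={C,T} ∪ ILZ={G} → {C,G,T} (+1)
site 3, node GS: G={G} ∪ S={C} → {C,G} (+1)
site 3, node IL: I={G} ∪ L={C} → {C,G} (+1)
site 3, node ILZ: IL={C,G} ∩ Z={G} → {G} (+0)
site 3, node GILSZ: GS={C,G} ∩ ILZ={G} → {G} (+0)
site 4, node GS: G={C} ∪ S={A} → {A,C} (+1)
site 4, node IL: I={A} ∪ L={T} → {A,T} (+1)
site 4, node ILZ: IL={A,T} ∪ Z={C} → {A,C,T} (+1)
site 4, node GILSZ: GS={A,C} ∩ ILZ={A,C,T} → {A,C} (+0)
per-site changes: [3, 3, 3, 2, 3]; total = 14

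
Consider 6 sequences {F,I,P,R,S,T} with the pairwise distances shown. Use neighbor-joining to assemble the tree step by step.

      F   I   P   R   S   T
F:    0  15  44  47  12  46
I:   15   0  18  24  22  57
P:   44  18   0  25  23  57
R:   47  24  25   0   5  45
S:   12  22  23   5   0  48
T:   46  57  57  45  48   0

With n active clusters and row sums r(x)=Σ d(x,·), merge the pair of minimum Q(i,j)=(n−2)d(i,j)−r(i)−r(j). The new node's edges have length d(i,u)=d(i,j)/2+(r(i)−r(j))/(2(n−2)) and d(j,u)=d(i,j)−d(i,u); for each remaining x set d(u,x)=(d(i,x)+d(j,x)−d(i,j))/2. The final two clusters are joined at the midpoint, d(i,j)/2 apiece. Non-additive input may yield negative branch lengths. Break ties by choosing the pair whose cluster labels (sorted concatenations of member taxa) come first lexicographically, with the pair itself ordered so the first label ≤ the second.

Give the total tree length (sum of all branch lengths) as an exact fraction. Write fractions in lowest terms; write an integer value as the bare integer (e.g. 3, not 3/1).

1407/16

step 1: merge (F,I) at d=15, Q=-240; branch lengths F→11, I→4; new cluster FI
  updated: d(FI,P)=47/2, d(FI,R)=28, d(FI,S)=19/2, d(FI,T)=44
step 2: merge (R,S) at d=5, Q=-347/2; branch lengths R→65/12, S→-5/12; new cluster RS
  updated: d(FI,RS)=65/4, d(P,RS)=43/2, d(RS,T)=44
step 3: merge (FI,T) at d=44, Q=-563/4; branch lengths FI→107/16, T→597/16; new cluster FIT
  updated: d(FIT,P)=73/4, d(FIT,RS)=65/8
step 4: merge (FIT,P) at d=73/4, Q=-383/8; branch lengths FIT→39/16, P→253/16; new cluster FIPT
  updated: d(FIPT,RS)=91/16
step 5: merge (FIPT,RS) at d=91/16; branch lengths FIPT→91/32, RS→91/32; new cluster FIPRST
final tree: ((((F:11,I:4):107/16,T:597/16):39/16,P:253/16):91/32,(R:65/12,S:-5/12):91/32)
total length: 1407/16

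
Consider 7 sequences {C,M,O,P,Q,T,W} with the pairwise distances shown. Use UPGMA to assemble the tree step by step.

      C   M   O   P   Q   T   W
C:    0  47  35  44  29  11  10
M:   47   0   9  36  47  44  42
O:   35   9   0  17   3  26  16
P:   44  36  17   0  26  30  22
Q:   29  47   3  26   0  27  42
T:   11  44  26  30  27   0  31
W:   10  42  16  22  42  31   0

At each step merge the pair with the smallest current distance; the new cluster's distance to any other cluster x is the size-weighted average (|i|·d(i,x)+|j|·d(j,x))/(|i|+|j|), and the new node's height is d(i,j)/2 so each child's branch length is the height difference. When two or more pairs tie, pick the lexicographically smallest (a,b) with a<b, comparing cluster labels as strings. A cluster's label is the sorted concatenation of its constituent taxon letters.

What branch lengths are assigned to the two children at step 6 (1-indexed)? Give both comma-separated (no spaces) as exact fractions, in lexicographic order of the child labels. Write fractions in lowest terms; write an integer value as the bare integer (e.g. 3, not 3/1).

iteration 1: select O,Q (d=3); attach at lengths (3/2, 3/2); label the merged cluster OQ
  updated: d(C,OQ)=32, d(M,OQ)=28, d(OQ,P)=43/2, d(OQ,T)=53/2, d(OQ,W)=29
iteration 2: select C,W (d=10); attach at lengths (5, 5); label the merged cluster CW
  updated: d(CW,M)=89/2, d(CW,OQ)=61/2, d(CW,P)=33, d(CW,T)=21
iteration 3: select CW,T (d=21); attach at lengths (11/2, 21/2); label the merged cluster CTW
  updated: d(CTW,M)=133/3, d(CTW,OQ)=175/6, d(CTW,P)=32
iteration 4: select OQ,P (d=43/2); attach at lengths (37/4, 43/4); label the merged cluster OPQ
  updated: d(CTW,OPQ)=271/9, d(M,OPQ)=92/3
iteration 5: select CTW,OPQ (d=271/9); attach at lengths (41/9, 155/36); label the merged cluster COPQTW
  updated: d(COPQTW,M)=75/2
iteration 6: select COPQTW,M (d=75/2); attach at lengths (133/36, 75/4); label the merged cluster CMOPQTW
final tree: ((((C:5,W:5):11/2,T:21/2):41/9,((O:3/2,Q:3/2):37/4,P:43/4):155/36):133/36,M:75/4)
total length: 2891/36

133/36,75/4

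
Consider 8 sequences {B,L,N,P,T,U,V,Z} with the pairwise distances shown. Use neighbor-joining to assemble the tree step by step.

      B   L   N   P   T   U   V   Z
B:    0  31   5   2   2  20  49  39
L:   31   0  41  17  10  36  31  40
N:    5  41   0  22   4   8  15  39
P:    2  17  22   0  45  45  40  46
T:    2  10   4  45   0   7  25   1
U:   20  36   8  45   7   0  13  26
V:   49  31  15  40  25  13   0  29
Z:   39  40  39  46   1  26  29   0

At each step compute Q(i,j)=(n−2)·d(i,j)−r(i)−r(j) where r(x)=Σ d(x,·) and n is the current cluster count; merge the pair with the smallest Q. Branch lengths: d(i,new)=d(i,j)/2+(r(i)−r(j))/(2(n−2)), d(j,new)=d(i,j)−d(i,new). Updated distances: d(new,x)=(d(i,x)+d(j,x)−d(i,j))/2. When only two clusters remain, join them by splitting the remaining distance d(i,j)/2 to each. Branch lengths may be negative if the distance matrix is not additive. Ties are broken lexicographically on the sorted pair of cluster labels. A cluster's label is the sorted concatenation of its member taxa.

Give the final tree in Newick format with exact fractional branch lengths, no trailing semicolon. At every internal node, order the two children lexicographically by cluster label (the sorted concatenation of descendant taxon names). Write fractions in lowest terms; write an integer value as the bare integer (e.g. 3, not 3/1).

((((((B:-19/4,P:27/4):157/16,L:211/16):197/24,(T:-51/5,Z:56/5):199/24):51/8,N:7/2):3/2,U:3):5,V:5)

1. join B+P (d=2, Q=-353) ⇒ BP; edges |B|=-19/4, |P|=27/4
  updated: d(BP,L)=23, d(BP,N)=25/2, d(BP,T)=45/2, d(BP,U)=63/2, d(BP,V)=87/2, d(BP,Z)=83/2
2. join T+Z (d=1, Q=-241) ⇒ TZ; edges |T|=-51/5, |Z|=56/5
  updated: d(BP,TZ)=63/2, d(L,TZ)=49/2, d(N,TZ)=21, d(TZ,U)=16, d(TZ,V)=53/2
3. join BP+L (d=23, Q=-411/2) ⇒ BLP; edges |BP|=157/16, |L|=211/16
  updated: d(BLP,N)=61/4, d(BLP,TZ)=33/2, d(BLP,U)=89/4, d(BLP,V)=103/4
4. join BLP+TZ (d=33/2, Q=-441/4) ⇒ BLPTZ; edges |BLP|=197/24, |TZ|=199/24
  updated: d(BLPTZ,N)=79/8, d(BLPTZ,U)=87/8, d(BLPTZ,V)=143/8
5. join BLPTZ+N (d=79/8, Q=-207/4) ⇒ BLNPTZ; edges |BLPTZ|=51/8, |N|=7/2
  updated: d(BLNPTZ,U)=9/2, d(BLNPTZ,V)=23/2
6. join BLNPTZ+U (d=9/2, Q=-29) ⇒ BLNPTUZ; edges |BLNPTZ|=3/2, |U|=3
  updated: d(BLNPTUZ,V)=10
7. join BLNPTUZ+V (d=10) ⇒ BLNPTUVZ; edges |BLNPTUZ|=5, |V|=5
final tree: ((((((B:-19/4,P:27/4):157/16,L:211/16):197/24,(T:-51/5,Z:56/5):199/24):51/8,N:7/2):3/2,U:3):5,V:5)
total length: 535/8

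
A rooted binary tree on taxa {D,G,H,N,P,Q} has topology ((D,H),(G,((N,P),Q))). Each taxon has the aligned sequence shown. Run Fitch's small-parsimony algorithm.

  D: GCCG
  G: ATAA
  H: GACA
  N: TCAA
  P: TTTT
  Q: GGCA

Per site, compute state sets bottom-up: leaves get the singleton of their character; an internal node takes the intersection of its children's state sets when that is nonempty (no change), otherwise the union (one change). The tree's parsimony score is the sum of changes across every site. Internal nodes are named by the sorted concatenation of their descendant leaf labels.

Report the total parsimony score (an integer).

[col 0] DH: children D:{G}, H:{G} ∩→ {G}; cost 0
[col 0] NP: children N:{T}, P:{T} ∩→ {T}; cost 0
[col 0] NPQ: children NP:{T}, Q:{G} ∪→ {G,T}; cost 1
[col 0] GNPQ: children G:{A}, NPQ:{G,T} ∪→ {A,G,T}; cost 1
[col 0] DGHNPQ: children DH:{G}, GNPQ:{A,G,T} ∩→ {G}; cost 0
[col 1] DH: children D:{C}, H:{A} ∪→ {A,C}; cost 1
[col 1] NP: children N:{C}, P:{T} ∪→ {C,T}; cost 1
[col 1] NPQ: children NP:{C,T}, Q:{G} ∪→ {C,G,T}; cost 1
[col 1] GNPQ: children G:{T}, NPQ:{C,G,T} ∩→ {T}; cost 0
[col 1] DGHNPQ: children DH:{A,C}, GNPQ:{T} ∪→ {A,C,T}; cost 1
[col 2] DH: children D:{C}, H:{C} ∩→ {C}; cost 0
[col 2] NP: children N:{A}, P:{T} ∪→ {A,T}; cost 1
[col 2] NPQ: children NP:{A,T}, Q:{C} ∪→ {A,C,T}; cost 1
[col 2] GNPQ: children G:{A}, NPQ:{A,C,T} ∩→ {A}; cost 0
[col 2] DGHNPQ: children DH:{C}, GNPQ:{A} ∪→ {A,C}; cost 1
[col 3] DH: children D:{G}, H:{A} ∪→ {A,G}; cost 1
[col 3] NP: children N:{A}, P:{T} ∪→ {A,T}; cost 1
[col 3] NPQ: children NP:{A,T}, Q:{A} ∩→ {A}; cost 0
[col 3] GNPQ: children G:{A}, NPQ:{A} ∩→ {A}; cost 0
[col 3] DGHNPQ: children DH:{A,G}, GNPQ:{A} ∩→ {A}; cost 0
per-site changes: [2, 4, 3, 2]; total = 11

11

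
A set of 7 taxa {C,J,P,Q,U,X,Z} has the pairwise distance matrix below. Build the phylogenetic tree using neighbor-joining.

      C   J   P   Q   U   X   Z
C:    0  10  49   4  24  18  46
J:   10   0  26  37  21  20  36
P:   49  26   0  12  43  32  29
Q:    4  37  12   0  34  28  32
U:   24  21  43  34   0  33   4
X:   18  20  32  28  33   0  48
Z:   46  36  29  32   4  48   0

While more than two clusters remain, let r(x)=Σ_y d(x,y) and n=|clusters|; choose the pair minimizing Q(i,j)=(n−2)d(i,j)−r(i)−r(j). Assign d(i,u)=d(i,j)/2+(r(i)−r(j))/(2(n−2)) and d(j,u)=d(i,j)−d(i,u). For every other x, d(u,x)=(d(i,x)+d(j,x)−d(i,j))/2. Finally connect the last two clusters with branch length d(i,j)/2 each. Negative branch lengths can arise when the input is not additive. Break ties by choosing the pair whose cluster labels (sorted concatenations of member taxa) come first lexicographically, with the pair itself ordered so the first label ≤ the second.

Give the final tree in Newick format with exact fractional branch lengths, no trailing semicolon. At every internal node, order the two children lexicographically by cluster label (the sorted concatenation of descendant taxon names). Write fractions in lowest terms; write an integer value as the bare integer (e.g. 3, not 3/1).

step 1: merge (U,Z) at d=4, Q=-334; branch lengths U→-8/5, Z→28/5; new cluster UZ
  updated: d(C,UZ)=33, d(J,UZ)=53/2, d(P,UZ)=34, d(Q,UZ)=31, d(UZ,X)=77/2
step 2: merge (P,Q) at d=12, Q=-217; branch lengths P→89/8, Q→7/8; new cluster PQ
  updated: d(C,PQ)=41/2, d(J,PQ)=51/2, d(PQ,UZ)=53/2, d(PQ,X)=24
step 3: merge (PQ,UZ) at d=53/2, Q=-283/2; branch lengths PQ→103/12, UZ→215/12; new cluster PQUZ
  updated: d(C,PQUZ)=27/2, d(J,PQUZ)=51/4, d(PQUZ,X)=18
step 4: merge (C,J) at d=10, Q=-257/4; branch lengths C→75/16, J→85/16; new cluster CJ
  updated: d(CJ,PQUZ)=65/8, d(CJ,X)=14
step 5: merge (CJ,PQUZ) at d=65/8, Q=-321/8; branch lengths CJ→33/16, PQUZ→97/16; new cluster CJPQUZ
  updated: d(CJPQUZ,X)=191/16
step 6: merge (CJPQUZ,X) at d=191/16; branch lengths CJPQUZ→191/32, X→191/32; new cluster CJPQUXZ
final tree: (((C:75/16,J:85/16):33/16,((P:89/8,Q:7/8):103/12,(U:-8/5,Z:28/5):215/12):97/16):191/32,X:191/32)
total length: 1161/16

(((C:75/16,J:85/16):33/16,((P:89/8,Q:7/8):103/12,(U:-8/5,Z:28/5):215/12):97/16):191/32,X:191/32)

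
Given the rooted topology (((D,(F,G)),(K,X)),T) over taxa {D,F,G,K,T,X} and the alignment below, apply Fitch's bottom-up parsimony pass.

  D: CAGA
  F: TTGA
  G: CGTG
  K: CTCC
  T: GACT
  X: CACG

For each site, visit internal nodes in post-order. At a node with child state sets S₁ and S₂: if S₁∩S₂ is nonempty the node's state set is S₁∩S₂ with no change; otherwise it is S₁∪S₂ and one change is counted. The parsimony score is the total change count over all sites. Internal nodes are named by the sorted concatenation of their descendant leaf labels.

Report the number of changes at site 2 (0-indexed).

site 0, node FG: F={T} ∪ G={C} → {C,T} (+1)
site 0, node DFG: D={C} ∩ FG={C,T} → {C} (+0)
site 0, node KX: K={C} ∩ X={C} → {C} (+0)
site 0, node DFGKX: DFG={C} ∩ KX={C} → {C} (+0)
site 0, node DFGKTX: DFGKX={C} ∪ T={G} → {C,G} (+1)
site 1, node FG: F={T} ∪ G={G} → {G,T} (+1)
site 1, node DFG: D={A} ∪ FG={G,T} → {A,G,T} (+1)
site 1, node KX: K={T} ∪ X={A} → {A,T} (+1)
site 1, node DFGKX: DFG={A,G,T} ∩ KX={A,T} → {A,T} (+0)
site 1, node DFGKTX: DFGKX={A,T} ∩ T={A} → {A} (+0)
site 2, node FG: F={G} ∪ G={T} → {G,T} (+1)
site 2, node DFG: D={G} ∩ FG={G,T} → {G} (+0)
site 2, node KX: K={C} ∩ X={C} → {C} (+0)
site 2, node DFGKX: DFG={G} ∪ KX={C} → {C,G} (+1)
site 2, node DFGKTX: DFGKX={C,G} ∩ T={C} → {C} (+0)
site 3, node FG: F={A} ∪ G={G} → {A,G} (+1)
site 3, node DFG: D={A} ∩ FG={A,G} → {A} (+0)
site 3, node KX: K={C} ∪ X={G} → {C,G} (+1)
site 3, node DFGKX: DFG={A} ∪ KX={C,G} → {A,C,G} (+1)
site 3, node DFGKTX: DFGKX={A,C,G} ∪ T={T} → {A,C,G,T} (+1)
per-site changes: [2, 3, 2, 4]; total = 11

2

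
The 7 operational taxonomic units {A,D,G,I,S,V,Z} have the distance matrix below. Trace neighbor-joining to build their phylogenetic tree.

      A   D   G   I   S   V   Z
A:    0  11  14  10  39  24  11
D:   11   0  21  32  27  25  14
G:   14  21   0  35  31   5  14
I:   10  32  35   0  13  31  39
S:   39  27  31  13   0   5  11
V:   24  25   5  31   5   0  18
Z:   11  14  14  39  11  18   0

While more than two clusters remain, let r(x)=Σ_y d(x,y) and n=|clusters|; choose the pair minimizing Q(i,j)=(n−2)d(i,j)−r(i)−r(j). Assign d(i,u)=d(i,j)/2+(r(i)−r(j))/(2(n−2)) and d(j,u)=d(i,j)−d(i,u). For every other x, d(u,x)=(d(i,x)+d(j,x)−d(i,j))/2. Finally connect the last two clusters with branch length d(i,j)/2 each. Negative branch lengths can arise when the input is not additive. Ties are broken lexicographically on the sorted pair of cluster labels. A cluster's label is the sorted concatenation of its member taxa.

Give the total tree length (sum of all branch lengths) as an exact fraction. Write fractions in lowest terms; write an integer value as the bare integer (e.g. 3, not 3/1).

223/4

1. join I+S (d=13, Q=-221) ⇒ IS; edges |I|=99/10, |S|=31/10
  updated: d(A,IS)=18, d(D,IS)=23, d(G,IS)=53/2, d(IS,V)=23/2, d(IS,Z)=37/2
2. join G+V (d=5, Q=-144) ⇒ GV; edges |G|=17/8, |V|=23/8
  updated: d(A,GV)=33/2, d(D,GV)=41/2, d(GV,IS)=33/2, d(GV,Z)=27/2
3. join GV+IS (d=33/2, Q=-187/2) ⇒ GISV; edges |GV|=27/4, |IS|=39/4
  updated: d(A,GISV)=9, d(D,GISV)=27/2, d(GISV,Z)=31/4
4. join A+D (d=11, Q=-95/2) ⇒ AD; edges |A|=29/8, |D|=59/8
  updated: d(AD,GISV)=23/4, d(AD,Z)=7
5. join AD+GISV (d=23/4, Q=-41/2) ⇒ ADGISV; edges |AD|=5/2, |GISV|=13/4
  updated: d(ADGISV,Z)=9/2
6. join ADGISV+Z (d=9/2) ⇒ ADGISVZ; edges |ADGISV|=9/4, |Z|=9/4
final tree: (((A:29/8,D:59/8):5/2,((G:17/8,V:23/8):27/4,(I:99/10,S:31/10):39/4):13/4):9/4,Z:9/4)
total length: 223/4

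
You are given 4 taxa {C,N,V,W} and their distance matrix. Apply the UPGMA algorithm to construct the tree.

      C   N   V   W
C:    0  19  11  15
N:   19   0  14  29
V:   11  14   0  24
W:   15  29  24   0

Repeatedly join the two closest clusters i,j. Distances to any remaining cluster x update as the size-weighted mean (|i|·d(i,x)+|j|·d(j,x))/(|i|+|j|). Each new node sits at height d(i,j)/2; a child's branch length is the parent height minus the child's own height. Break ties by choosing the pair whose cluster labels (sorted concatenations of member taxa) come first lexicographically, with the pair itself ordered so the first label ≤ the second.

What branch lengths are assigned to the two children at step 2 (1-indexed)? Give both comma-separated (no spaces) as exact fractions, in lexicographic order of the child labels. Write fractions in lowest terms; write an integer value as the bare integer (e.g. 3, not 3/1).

11/4,33/4

iteration 1: select C,V (d=11); attach at lengths (11/2, 11/2); label the merged cluster CV
  updated: d(CV,N)=33/2, d(CV,W)=39/2
iteration 2: select CV,N (d=33/2); attach at lengths (11/4, 33/4); label the merged cluster CNV
  updated: d(CNV,W)=68/3
iteration 3: select CNV,W (d=68/3); attach at lengths (37/12, 34/3); label the merged cluster CNVW
final tree: (((C:11/2,V:11/2):11/4,N:33/4):37/12,W:34/3)
total length: 437/12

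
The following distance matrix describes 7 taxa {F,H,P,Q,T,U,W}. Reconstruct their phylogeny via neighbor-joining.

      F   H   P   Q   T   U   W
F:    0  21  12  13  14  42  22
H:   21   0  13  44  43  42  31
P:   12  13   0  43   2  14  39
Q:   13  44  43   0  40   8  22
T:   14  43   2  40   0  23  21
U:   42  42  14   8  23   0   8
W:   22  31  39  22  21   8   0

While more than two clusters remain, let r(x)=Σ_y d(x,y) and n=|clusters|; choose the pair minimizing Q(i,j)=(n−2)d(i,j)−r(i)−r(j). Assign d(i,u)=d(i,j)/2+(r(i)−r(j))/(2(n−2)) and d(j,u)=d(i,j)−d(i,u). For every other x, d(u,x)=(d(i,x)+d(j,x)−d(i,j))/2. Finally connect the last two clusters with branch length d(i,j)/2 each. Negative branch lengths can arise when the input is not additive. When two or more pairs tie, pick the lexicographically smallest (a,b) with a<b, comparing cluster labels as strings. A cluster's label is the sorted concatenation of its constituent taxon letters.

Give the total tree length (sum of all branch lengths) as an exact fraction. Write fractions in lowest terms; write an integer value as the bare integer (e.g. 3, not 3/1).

1015/16

iteration 1: select Q,U (d=8, Q=-267); attach at lengths (73/10, 7/10); label the merged cluster QU
  updated: d(F,QU)=47/2, d(H,QU)=39, d(P,QU)=49/2, d(QU,T)=55/2, d(QU,W)=11
iteration 2: select QU,W (d=11, Q=-411/2); attach at lengths (91/16, 85/16); label the merged cluster QUW
  updated: d(F,QUW)=69/4, d(H,QUW)=59/2, d(P,QUW)=105/4, d(QUW,T)=75/4
iteration 3: select P,T (d=2, Q=-125); attach at lengths (-37/12, 61/12); label the merged cluster PT
  updated: d(F,PT)=12, d(H,PT)=27, d(PT,QUW)=43/2
iteration 4: select F,PT (d=12, Q=-347/4); attach at lengths (55/16, 137/16); label the merged cluster FPT
  updated: d(FPT,H)=18, d(FPT,QUW)=107/8
iteration 5: select FPT,H (d=18, Q=-487/8); attach at lengths (15/16, 273/16); label the merged cluster FHPT
  updated: d(FHPT,QUW)=199/16
iteration 6: select FHPT,QUW (d=199/16); attach at lengths (199/32, 199/32); label the merged cluster FHPQTUW
final tree: (((F:55/16,(P:-37/12,T:61/12):137/16):15/16,H:273/16):199/32,((Q:73/10,U:7/10):91/16,W:85/16):199/32)
total length: 1015/16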